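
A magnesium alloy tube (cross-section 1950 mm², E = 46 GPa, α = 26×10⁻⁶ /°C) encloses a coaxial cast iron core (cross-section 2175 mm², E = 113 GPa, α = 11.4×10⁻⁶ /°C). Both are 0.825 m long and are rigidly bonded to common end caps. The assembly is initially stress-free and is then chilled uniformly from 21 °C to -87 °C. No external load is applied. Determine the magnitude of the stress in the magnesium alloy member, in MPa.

σ ≈ 53.1 MPa (tensile)

Equilibrium of a rigid end plate with no external load gives equal and opposite internal forces ±P in the two members. Since α_{magnesium alloy} > α_{cast iron}, cooling drives the magnesium alloy into tension and the cast iron into compression.
Equating the net (thermal + elastic) strains gives |α₁ − α₂|·ΔT = P·[1/(A₁E₁) + 1/(A₂E₂)].
|α₁ − α₂|·ΔT = 14.6×10⁻⁶ × 108 = 0.001577.
1/(A₁E₁) + 1/(A₂E₂) = 1/(1950×46×10³) + 1/(2175×113×10³) = 1.522×10⁻⁸ N⁻¹.
So P = 0.001577 / 1.522×10⁻⁸ = 103.6 kN.
σ_{magnesium alloy} = P/A₁ = 103600/1950 = 53.14 MPa, tensile.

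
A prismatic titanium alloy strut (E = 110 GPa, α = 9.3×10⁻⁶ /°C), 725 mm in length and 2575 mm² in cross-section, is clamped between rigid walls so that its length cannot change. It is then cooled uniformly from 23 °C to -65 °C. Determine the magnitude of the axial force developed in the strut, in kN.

The ends cannot move, so σ = EαΔT = 110×10³ × 9.3×10⁻⁶ × 88 = 90.02 MPa.
Axial force P = σA = 90.02 × 2575 = 231800 N = 231.8 kN, tensile.

P ≈ 232 kN (tensile)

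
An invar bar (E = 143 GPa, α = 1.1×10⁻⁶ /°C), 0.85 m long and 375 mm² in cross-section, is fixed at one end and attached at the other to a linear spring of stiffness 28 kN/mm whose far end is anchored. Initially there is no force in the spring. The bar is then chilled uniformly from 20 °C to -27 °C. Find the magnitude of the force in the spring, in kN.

If the spring were absent the bar would shorten by αΔT L = 1.1×10⁻⁶ × 47 × 850 = 0.04395 mm.
With a force P in the spring, the elastic change of the bar is PL/(AE) and that of the spring is P/k; compatibility requires their sum to equal δ_free.
P [ L/(AE) + 1/k ] = δ_free → P [ 850/(375×143×10³) + 1/(28×10³) ] = 0.04395.
P = 0.04395 / 5.157×10⁻⁵ = 852.2 N.

P ≈ 0.852 kN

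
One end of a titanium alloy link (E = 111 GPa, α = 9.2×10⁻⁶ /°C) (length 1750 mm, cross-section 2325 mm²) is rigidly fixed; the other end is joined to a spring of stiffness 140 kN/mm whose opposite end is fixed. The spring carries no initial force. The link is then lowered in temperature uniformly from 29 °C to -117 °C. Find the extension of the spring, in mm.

If the spring were absent the link would shorten by αΔT L = 9.2×10⁻⁶ × 146 × 1750 = 2.351 mm.
With a force P in the spring, the elastic change of the link is PL/(AE) and that of the spring is P/k; compatibility requires their sum to equal δ_free.
P [ L/(AE) + 1/k ] = δ_free → P [ 1750/(2325×111×10³) + 1/(140×10³) ] = 2.351.
P = 2.351 / 1.392×10⁻⁵ = 168800 N.
Spring extension = P/k = 168800/(140×10³) = 1.206 mm.

δ ≈ 1.21 mm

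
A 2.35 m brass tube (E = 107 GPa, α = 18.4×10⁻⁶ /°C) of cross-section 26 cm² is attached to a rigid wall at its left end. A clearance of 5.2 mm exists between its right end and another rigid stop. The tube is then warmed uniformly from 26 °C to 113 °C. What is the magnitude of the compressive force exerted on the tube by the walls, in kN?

P ≈ 0 kN

If the wall were absent the tube would grow by αΔT L = 18.4×10⁻⁶ × 87 × 2350 = 3.762 mm.
Since δ_free = 3.76 mm is less than the 5.2 mm gap, the tube never touches the wall. No axial force develops.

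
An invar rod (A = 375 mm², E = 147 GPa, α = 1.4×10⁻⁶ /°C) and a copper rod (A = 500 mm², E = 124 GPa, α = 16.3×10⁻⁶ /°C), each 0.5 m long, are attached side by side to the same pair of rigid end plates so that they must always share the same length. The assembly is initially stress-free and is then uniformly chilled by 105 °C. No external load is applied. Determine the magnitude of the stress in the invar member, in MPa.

σ ≈ 122 MPa (compressive)

Equilibrium of a rigid end plate with no external load gives equal and opposite internal forces ±P in the two members. Since α_{copper} > α_{invar}, cooling drives the copper into tension and the invar into compression.
Setting the final lengths equal and cancelling L: (α₁ − α₂)ΔT = P/(A₁E₁) + P/(A₂E₂).
|α₁ − α₂|·ΔT = 14.9×10⁻⁶ × 105 = 0.001564.
1/(A₁E₁) + 1/(A₂E₂) = 1/(375×147×10³) + 1/(500×124×10³) = 3.427×10⁻⁸ N⁻¹.
So P = 0.001564 / 3.427×10⁻⁸ = 45.65 kN.
σ_{invar} = P/A₁ = 45650/375 = 121.7 MPa, compressive.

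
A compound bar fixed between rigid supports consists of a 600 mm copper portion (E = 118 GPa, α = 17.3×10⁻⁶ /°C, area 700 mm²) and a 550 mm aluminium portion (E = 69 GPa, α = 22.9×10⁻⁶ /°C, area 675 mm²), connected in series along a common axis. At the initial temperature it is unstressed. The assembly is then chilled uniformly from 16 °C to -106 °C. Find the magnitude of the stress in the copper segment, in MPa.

If the supports were absent, the total length change would be Σ αᵢΔT Lᵢ = 17.3×10⁻⁶×122×600 + 22.9×10⁻⁶×122×550 = 2.803 mm.
The walls prevent any net length change, so an axial force P (same in every segment) develops. Compatibility: P · Σ Lᵢ/(AᵢEᵢ) = δ_free.
Σ Lᵢ/(AᵢEᵢ) = 600/(700×118×10³) + 550/(675×69×10³) = 1.907×10⁻⁵ mm/N.
So P = 2.803 / 1.907×10⁻⁵ = 147 kN, tensile.
σ_{copper} = P / A = 147000 / 700 = 209.9 MPa.

σ ≈ 210 MPa (tensile)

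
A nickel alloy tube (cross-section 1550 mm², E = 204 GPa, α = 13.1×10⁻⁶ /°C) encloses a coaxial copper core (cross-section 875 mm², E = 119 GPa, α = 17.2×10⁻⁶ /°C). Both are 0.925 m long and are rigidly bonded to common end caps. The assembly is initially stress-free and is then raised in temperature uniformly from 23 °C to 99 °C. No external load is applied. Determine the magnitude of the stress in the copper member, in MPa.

Both members must finish at the same length. With the larger α, the copper tends to over-expand; the plates restrain it, putting the copper in compression and the nickel alloy in tension. With no external load the two internal forces are equal and opposite, magnitude P.
Compatibility of the two members (thermal + elastic change equal): (α₁ − α₂)ΔT = P·[1/(A₁E₁) + 1/(A₂E₂)].
|α₁ − α₂|·ΔT = 4.1×10⁻⁶ × 76 = 0.0003116.
1/(A₁E₁) + 1/(A₂E₂) = 1/(1550×204×10³) + 1/(875×119×10³) = 1.277×10⁻⁸ N⁻¹.
P = 0.0003116 / 1.277×10⁻⁸ = 24410 N = 24.41 kN.
σ_{copper} = P/A₂ = 24410/875 = 27.89 MPa, compressive.

σ ≈ 27.9 MPa (compressive)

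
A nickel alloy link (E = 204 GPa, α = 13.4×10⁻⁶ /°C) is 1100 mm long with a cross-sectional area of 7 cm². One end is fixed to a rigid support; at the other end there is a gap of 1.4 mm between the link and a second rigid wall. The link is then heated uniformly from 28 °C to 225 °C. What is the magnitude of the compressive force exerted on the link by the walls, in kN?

P ≈ 195 kN

Free thermal elongation = αΔT L = 13.4×10⁻⁶ × 197 × 1100 = 2.904 mm.
The gap closes (δ_free > 1.4 mm) and the wall then resists a further 2.904 − 1.4 = 1.504 mm of expansion.
Compatibility: PL/(AE) = 1.504 mm, so σ = P/A = E × (1.504/1100) = 278.9 MPa.
Force on the wall = σA = 278.9 × 700 mm² = 195.2 kN.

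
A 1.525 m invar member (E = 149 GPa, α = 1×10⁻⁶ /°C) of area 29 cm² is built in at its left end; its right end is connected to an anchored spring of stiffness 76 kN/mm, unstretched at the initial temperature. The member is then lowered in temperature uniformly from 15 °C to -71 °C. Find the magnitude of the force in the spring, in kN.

Free thermal contraction: δ_free = αΔT L = 1×10⁻⁶ × 86 × 1525 = 0.1311 mm.
With a force P in the spring, the elastic change of the member is PL/(AE) and that of the spring is P/k; compatibility requires their sum to equal δ_free.
So P = δ_free / [L/(AE) + 1/k] = 0.1311 / [ 1525/(2900×149×10³) + 1/(76×10³) ].
P = 0.1311 / 1.669×10⁻⁵ = 7859 N.

P ≈ 7.86 kN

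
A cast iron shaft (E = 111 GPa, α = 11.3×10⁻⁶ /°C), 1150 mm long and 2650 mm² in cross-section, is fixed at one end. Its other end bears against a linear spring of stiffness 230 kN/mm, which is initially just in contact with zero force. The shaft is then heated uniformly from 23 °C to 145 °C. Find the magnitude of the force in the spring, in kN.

If the spring were absent the shaft would lengthen by αΔT L = 11.3×10⁻⁶ × 122 × 1150 = 1.585 mm.
With a force P in the spring, the elastic change of the shaft is PL/(AE) and that of the spring is P/k; compatibility requires their sum to equal δ_free.
So P = δ_free / [L/(AE) + 1/k] = 1.585 / [ 1150/(2650×111×10³) + 1/(230×10³) ].
P = 1.585 / 8.257×10⁻⁶ = 192000 N.

P ≈ 192 kN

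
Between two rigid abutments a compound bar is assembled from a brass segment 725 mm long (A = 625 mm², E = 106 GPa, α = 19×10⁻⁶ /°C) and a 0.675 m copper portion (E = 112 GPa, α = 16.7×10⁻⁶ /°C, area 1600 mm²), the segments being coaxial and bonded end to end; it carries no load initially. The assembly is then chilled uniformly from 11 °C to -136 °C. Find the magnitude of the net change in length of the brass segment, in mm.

|ΔL| ≈ 0.714 mm

If the supports were absent, the total length change would be Σ αᵢΔT Lᵢ = 19×10⁻⁶×147×725 + 16.7×10⁻⁶×147×675 = 3.682 mm.
Since the ends are fixed, an axial force P builds up, equal in every segment, with P · Σ Lᵢ/(AᵢEᵢ) = δ_free.
Σ Lᵢ/(AᵢEᵢ) = 725/(625×106×10³) + 675/(1600×112×10³) = 1.471×10⁻⁵ mm/N.
P = 3.682 / 1.471×10⁻⁵ = 250300 N = 250.3 kN, tensile.
For the brass segment, free thermal change = 19×10⁻⁶×147×725 = 2.025 mm and elastic change from P = 250300×725/(625×106×10³) = 2.739 mm; these oppose, so the net change is 0.714 mm (segment lengthens).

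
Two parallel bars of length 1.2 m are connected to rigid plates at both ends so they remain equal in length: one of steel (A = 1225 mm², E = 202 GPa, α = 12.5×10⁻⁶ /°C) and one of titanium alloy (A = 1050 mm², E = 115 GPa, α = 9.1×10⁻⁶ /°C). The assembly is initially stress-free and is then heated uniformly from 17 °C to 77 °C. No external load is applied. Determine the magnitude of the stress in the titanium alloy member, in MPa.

Equilibrium of a rigid end plate with no external load gives equal and opposite internal forces ±P in the two members. Since α_{steel} > α_{titanium alloy}, heating drives the steel into compression and the titanium alloy into tension.
Setting the final lengths equal and cancelling L: (α₁ − α₂)ΔT = P/(A₁E₁) + P/(A₂E₂).
|α₁ − α₂|·ΔT = 3.4×10⁻⁶ × 60 = 0.000204.
1/(A₁E₁) + 1/(A₂E₂) = 1/(1225×202×10³) + 1/(1050×115×10³) = 1.232×10⁻⁸ N⁻¹.
So P = 0.000204 / 1.232×10⁻⁸ = 16.55 kN.
σ_{titanium alloy} = P/A₂ = 16550/1050 = 15.77 MPa, tensile.

σ ≈ 15.8 MPa (tensile)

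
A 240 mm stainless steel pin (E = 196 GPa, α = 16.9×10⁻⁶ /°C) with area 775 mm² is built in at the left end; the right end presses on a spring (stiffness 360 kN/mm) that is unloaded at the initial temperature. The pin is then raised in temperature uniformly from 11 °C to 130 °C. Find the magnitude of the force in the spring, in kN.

Free thermal expansion: δ_free = αΔT L = 16.9×10⁻⁶ × 119 × 240 = 0.4827 mm.
Let P be the compressive force at the spring. The pin shortens elastically by PL/(AE) and the spring compresses by P/k; together these equal δ_free.
So P = δ_free / [L/(AE) + 1/k] = 0.4827 / [ 240/(775×196×10³) + 1/(360×10³) ].
P = 0.4827 / 4.358×10⁻⁶ = 110800 N.

P ≈ 111 kN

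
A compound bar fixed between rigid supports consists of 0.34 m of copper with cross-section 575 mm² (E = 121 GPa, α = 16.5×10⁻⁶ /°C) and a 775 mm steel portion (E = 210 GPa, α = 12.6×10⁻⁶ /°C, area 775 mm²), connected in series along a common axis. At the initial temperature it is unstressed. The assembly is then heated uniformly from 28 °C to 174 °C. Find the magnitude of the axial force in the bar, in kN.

P ≈ 233 kN (compressive)

Free thermal expansion of the whole bar: Σ αᵢΔT Lᵢ = 16.5×10⁻⁶×146×340 + 12.6×10⁻⁶×146×775 = 2.245 mm.
The rigid supports impose zero overall length change; the single axial force P common to all segments must satisfy P Σ Lᵢ/(AᵢEᵢ) = δ_free.
Σ Lᵢ/(AᵢEᵢ) = 340/(575×121×10³) + 775/(775×210×10³) = 9.649×10⁻⁶ mm/N.
P = 2.245 / 9.649×10⁻⁶ = 232600 N = 232.6 kN, compressive.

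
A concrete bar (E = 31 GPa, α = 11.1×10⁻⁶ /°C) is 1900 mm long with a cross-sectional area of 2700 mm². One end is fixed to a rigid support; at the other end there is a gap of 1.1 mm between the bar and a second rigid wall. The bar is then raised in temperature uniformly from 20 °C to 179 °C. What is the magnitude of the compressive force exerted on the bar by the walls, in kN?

Free thermal elongation = αΔT L = 11.1×10⁻⁶ × 159 × 1900 = 3.353 mm.
After closing the 1.1 mm clearance, 3.353 − 1.1 = 2.253 mm of expansion remains to be suppressed by the wall.
So σ = E(δ_free − g)/L = 31×10³ × 2.253/1900 = 36.76 MPa.
P = σA = 36.76 × 2700 = 99.26 kN.

P ≈ 99.3 kN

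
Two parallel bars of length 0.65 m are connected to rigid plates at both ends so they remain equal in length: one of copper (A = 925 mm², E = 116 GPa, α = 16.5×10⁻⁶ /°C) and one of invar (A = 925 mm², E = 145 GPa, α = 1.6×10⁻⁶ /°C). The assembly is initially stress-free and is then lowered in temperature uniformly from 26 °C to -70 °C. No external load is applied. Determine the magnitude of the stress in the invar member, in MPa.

σ ≈ 92.2 MPa (compressive)

The copper has the larger α, so on cooling it would change length more than the invar if both were free. The rigid plates force a common final length, so the copper is put into tension and the invar into compression, with equal and opposite forces P (no external load).
Setting the final lengths equal and cancelling L: (α₁ − α₂)ΔT = P/(A₁E₁) + P/(A₂E₂).
|α₁ − α₂|·ΔT = 14.9×10⁻⁶ × 96 = 0.00143.
1/(A₁E₁) + 1/(A₂E₂) = 1/(925×116×10³) + 1/(925×145×10³) = 1.678×10⁻⁸ N⁻¹.
P = 0.00143 / 1.678×10⁻⁸ = 85270 N = 85.27 kN.
σ_{invar} = P/A₂ = 85270/925 = 92.18 MPa, compressive.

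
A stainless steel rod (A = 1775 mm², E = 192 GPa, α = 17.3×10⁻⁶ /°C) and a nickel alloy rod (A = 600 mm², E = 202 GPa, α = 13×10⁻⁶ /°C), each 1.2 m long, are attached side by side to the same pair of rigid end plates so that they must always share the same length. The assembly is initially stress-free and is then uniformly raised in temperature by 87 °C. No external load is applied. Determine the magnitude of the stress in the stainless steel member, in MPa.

Equilibrium of a rigid end plate with no external load gives equal and opposite internal forces ±P in the two members. Since α_{stainless steel} > α_{nickel alloy}, heating drives the stainless steel into compression and the nickel alloy into tension.
Setting the final lengths equal and cancelling L: (α₁ − α₂)ΔT = P/(A₁E₁) + P/(A₂E₂).
|α₁ − α₂|·ΔT = 4.3×10⁻⁶ × 87 = 0.0003741.
1/(A₁E₁) + 1/(A₂E₂) = 1/(1775×192×10³) + 1/(600×202×10³) = 1.119×10⁻⁸ N⁻¹.
So P = 0.0003741 / 1.119×10⁻⁸ = 33.45 kN.
σ_{stainless steel} = P/A₁ = 33450/1775 = 18.84 MPa, compressive.

σ ≈ 18.8 MPa (compressive)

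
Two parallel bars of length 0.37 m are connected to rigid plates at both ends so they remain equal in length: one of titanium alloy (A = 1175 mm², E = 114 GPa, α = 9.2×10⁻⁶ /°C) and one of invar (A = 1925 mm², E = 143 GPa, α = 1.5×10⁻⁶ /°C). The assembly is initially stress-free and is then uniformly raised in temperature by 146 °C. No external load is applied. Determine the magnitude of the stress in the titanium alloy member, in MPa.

σ ≈ 86.2 MPa (compressive)

The titanium alloy has the larger α, so on heating it would change length more than the invar if both were free. The rigid plates force a common final length, so the titanium alloy is put into compression and the invar into tension, with equal and opposite forces P (no external load).
Compatibility of the two members (thermal + elastic change equal): (α₁ − α₂)ΔT = P·[1/(A₁E₁) + 1/(A₂E₂)].
|α₁ − α₂|·ΔT = 7.7×10⁻⁶ × 146 = 0.001124.
1/(A₁E₁) + 1/(A₂E₂) = 1/(1175×114×10³) + 1/(1925×143×10³) = 1.11×10⁻⁸ N⁻¹.
So P = 0.001124 / 1.11×10⁻⁸ = 101.3 kN.
σ_{titanium alloy} = P/A₁ = 101300/1175 = 86.21 MPa, compressive.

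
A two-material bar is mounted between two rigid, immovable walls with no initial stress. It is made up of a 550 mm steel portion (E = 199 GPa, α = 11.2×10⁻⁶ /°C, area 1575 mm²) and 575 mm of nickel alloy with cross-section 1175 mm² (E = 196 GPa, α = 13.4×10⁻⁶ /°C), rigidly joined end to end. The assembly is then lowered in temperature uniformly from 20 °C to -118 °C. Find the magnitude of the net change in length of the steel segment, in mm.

|ΔL| ≈ 0.0603 mm

If the supports were absent, the total length change would be Σ αᵢΔT Lᵢ = 11.2×10⁻⁶×138×550 + 13.4×10⁻⁶×138×575 = 1.913 mm.
Since the ends are fixed, an axial force P builds up, equal in every segment, with P · Σ Lᵢ/(AᵢEᵢ) = δ_free.
Σ Lᵢ/(AᵢEᵢ) = 550/(1575×199×10³) + 575/(1175×196×10³) = 4.252×10⁻⁶ mm/N.
Hence P = δ_free / Σ(L/AE) = 1.913/4.252×10⁻⁶ = 450 kN (tensile).
For the steel segment, free thermal change = 11.2×10⁻⁶×138×550 = 0.8501 mm and elastic change from P = 450000×550/(1575×199×10³) = 0.7897 mm; these oppose, so the net change is 0.0603 mm (segment shortens).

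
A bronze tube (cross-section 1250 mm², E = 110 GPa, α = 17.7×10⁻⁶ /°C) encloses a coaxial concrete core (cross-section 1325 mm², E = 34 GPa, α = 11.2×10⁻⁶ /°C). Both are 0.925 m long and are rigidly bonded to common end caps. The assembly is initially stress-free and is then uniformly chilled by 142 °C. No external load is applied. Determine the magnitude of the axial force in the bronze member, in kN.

P ≈ 31.3 kN (tensile in the bronze)

The bronze has the larger α, so on cooling it would change length more than the concrete if both were free. The rigid plates force a common final length, so the bronze is put into tension and the concrete into compression, with equal and opposite forces P (no external load).
Equating the net (thermal + elastic) strains gives |α₁ − α₂|·ΔT = P·[1/(A₁E₁) + 1/(A₂E₂)].
|α₁ − α₂|·ΔT = 6.5×10⁻⁶ × 142 = 0.000923.
1/(A₁E₁) + 1/(A₂E₂) = 1/(1250×110×10³) + 1/(1325×34×10³) = 2.947×10⁻⁸ N⁻¹.
So P = 0.000923 / 2.947×10⁻⁸ = 31.32 kN.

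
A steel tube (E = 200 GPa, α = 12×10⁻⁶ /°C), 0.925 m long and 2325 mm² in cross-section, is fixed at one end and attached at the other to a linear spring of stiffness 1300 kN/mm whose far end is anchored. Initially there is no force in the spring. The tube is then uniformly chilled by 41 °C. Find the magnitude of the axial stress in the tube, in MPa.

σ ≈ 71 MPa (tensile)

Free thermal contraction: δ_free = αΔT L = 12×10⁻⁶ × 41 × 925 = 0.4551 mm.
With a force P in the spring, the elastic change of the tube is PL/(AE) and that of the spring is P/k; compatibility requires their sum to equal δ_free.
P [ L/(AE) + 1/k ] = δ_free → P [ 925/(2325×200×10³) + 1/(1300×10³) ] = 0.4551.
P = 0.4551 / 2.758×10⁻⁶ = 165000 N.
σ = P/A = 165000/2325 = 70.96 MPa.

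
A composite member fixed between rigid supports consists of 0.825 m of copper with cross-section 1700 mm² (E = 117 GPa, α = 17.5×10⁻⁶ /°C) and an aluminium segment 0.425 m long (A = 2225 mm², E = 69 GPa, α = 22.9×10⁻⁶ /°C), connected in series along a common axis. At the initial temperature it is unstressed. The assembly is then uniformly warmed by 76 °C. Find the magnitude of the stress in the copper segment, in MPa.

If the supports were absent, the total length change would be Σ αᵢΔT Lᵢ = 17.5×10⁻⁶×76×825 + 22.9×10⁻⁶×76×425 = 1.837 mm.
Since the ends are fixed, an axial force P builds up, equal in every segment, with P · Σ Lᵢ/(AᵢEᵢ) = δ_free.
The series flexibility is Σ Lᵢ/(AᵢEᵢ) = 825/(1700×117×10³) + 425/(2225×69×10³) = 6.916×10⁻⁶ mm/N.
Hence P = δ_free / Σ(L/AE) = 1.837/6.916×10⁻⁶ = 265.6 kN (compressive).
σ_{copper} = P / A = 265600 / 1700 = 156.2 MPa.

σ ≈ 156 MPa (compressive)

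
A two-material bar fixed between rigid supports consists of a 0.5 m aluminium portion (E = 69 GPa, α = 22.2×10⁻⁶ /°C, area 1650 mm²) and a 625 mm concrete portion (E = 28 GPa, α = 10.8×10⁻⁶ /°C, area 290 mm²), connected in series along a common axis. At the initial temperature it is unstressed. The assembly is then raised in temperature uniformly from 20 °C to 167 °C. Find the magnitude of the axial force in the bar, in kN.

P ≈ 32.3 kN (compressive)

With the walls removed the bar would change length by δ_free = Σ αᵢΔT Lᵢ = 22.2×10⁻⁶×147×500 + 10.8×10⁻⁶×147×625 = 2.624 mm.
Since the ends are fixed, an axial force P builds up, equal in every segment, with P · Σ Lᵢ/(AᵢEᵢ) = δ_free.
Σ Lᵢ/(AᵢEᵢ) = 500/(1650×69×10³) + 625/(290×28×10³) = 8.136×10⁻⁵ mm/N.
P = 2.624 / 8.136×10⁻⁵ = 32250 N = 32.25 kN, compressive.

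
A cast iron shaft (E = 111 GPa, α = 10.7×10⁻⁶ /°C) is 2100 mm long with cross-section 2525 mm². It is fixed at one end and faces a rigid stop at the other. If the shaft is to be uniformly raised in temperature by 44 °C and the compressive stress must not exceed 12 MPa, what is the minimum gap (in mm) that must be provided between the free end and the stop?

g ≈ 0.762 mm

With no wall the shaft would lengthen by αΔT L = 10.7×10⁻⁶ × 44 × 2100 = 0.9887 mm.
A stress of 12 MPa corresponds to the wall pushing the shaft back by σL/E = 12×2100/(111×10³) = 0.227 mm.
So the gap has to take up the difference, g_min = δ_free − σL/E = 0.9887 − 0.227 = 0.7617 mm.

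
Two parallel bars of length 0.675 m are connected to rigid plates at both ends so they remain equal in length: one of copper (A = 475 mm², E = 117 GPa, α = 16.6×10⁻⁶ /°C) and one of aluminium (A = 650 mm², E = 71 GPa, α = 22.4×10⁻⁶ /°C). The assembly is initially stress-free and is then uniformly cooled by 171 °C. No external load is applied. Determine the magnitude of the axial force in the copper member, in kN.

P ≈ 25 kN (compressive in the copper)

Equilibrium of a rigid end plate with no external load gives equal and opposite internal forces ±P in the two members. Since α_{aluminium} > α_{copper}, cooling drives the aluminium into tension and the copper into compression.
Compatibility of the two members (thermal + elastic change equal): (α₁ − α₂)ΔT = P·[1/(A₁E₁) + 1/(A₂E₂)].
|α₁ − α₂|·ΔT = 5.8×10⁻⁶ × 171 = 0.0009918.
1/(A₁E₁) + 1/(A₂E₂) = 1/(475×117×10³) + 1/(650×71×10³) = 3.966×10⁻⁸ N⁻¹.
P = 0.0009918 / 3.966×10⁻⁸ = 25010 N = 25.01 kN.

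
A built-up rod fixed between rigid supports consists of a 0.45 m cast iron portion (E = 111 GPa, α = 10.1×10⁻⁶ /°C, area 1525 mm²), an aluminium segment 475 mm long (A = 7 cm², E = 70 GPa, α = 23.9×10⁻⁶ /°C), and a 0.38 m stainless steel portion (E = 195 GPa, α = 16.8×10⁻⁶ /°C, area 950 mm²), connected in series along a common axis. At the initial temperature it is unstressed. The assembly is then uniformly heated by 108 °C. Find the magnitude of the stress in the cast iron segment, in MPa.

σ ≈ 110 MPa (compressive)

If the supports were absent, the total length change would be Σ αᵢΔT Lᵢ = 10.1×10⁻⁶×108×450 + 23.9×10⁻⁶×108×475 + 16.8×10⁻⁶×108×380 = 2.406 mm.
The walls prevent any net length change, so an axial force P (same in every segment) develops. Compatibility: P · Σ Lᵢ/(AᵢEᵢ) = δ_free.
The series flexibility is Σ Lᵢ/(AᵢEᵢ) = 450/(1525×111×10³) + 475/(700×70×10³) + 380/(950×195×10³) = 1.44×10⁻⁵ mm/N.
P = 2.406 / 1.44×10⁻⁵ = 167100 N = 167.1 kN, compressive.
σ_{cast iron} = P / A = 167100 / 1525 = 109.6 MPa.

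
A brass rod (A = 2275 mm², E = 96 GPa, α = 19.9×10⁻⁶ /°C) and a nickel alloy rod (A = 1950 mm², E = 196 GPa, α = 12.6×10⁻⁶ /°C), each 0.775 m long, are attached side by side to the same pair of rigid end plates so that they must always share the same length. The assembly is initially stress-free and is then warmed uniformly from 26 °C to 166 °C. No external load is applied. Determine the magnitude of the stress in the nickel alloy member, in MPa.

σ ≈ 72.8 MPa (tensile)

Equilibrium of a rigid end plate with no external load gives equal and opposite internal forces ±P in the two members. Since α_{brass} > α_{nickel alloy}, heating drives the brass into compression and the nickel alloy into tension.
Setting the final lengths equal and cancelling L: (α₁ − α₂)ΔT = P/(A₁E₁) + P/(A₂E₂).
|α₁ − α₂|·ΔT = 7.3×10⁻⁶ × 140 = 0.001022.
1/(A₁E₁) + 1/(A₂E₂) = 1/(2275×96×10³) + 1/(1950×196×10³) = 7.195×10⁻⁹ N⁻¹.
P = 0.001022 / 7.195×10⁻⁹ = 142000 N = 142 kN.
σ_{nickel alloy} = P/A₂ = 142000/1950 = 72.84 MPa, tensile.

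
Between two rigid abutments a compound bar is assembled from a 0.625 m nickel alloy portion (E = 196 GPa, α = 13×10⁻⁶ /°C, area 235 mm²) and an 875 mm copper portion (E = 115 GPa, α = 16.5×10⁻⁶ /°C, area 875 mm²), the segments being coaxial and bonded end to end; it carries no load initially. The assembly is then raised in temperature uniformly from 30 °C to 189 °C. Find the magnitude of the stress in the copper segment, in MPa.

If the supports were absent, the total length change would be Σ αᵢΔT Lᵢ = 13×10⁻⁶×159×625 + 16.5×10⁻⁶×159×875 = 3.587 mm.
The walls prevent any net length change, so an axial force P (same in every segment) develops. Compatibility: P · Σ Lᵢ/(AᵢEᵢ) = δ_free.
Σ Lᵢ/(AᵢEᵢ) = 625/(235×196×10³) + 875/(875×115×10³) = 2.226×10⁻⁵ mm/N.
Hence P = δ_free / Σ(L/AE) = 3.587/2.226×10⁻⁵ = 161.1 kN (compressive).
σ_{copper} = P / A = 161100 / 875 = 184.1 MPa.

σ ≈ 184 MPa (compressive)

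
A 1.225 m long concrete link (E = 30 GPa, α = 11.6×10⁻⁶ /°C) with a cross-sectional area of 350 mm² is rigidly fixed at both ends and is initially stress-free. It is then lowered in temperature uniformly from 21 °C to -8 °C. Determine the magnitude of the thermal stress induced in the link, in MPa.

With length fixed, the mechanical strain must cancel the thermal strain αΔT = 11.6×10⁻⁶ × 29 = 336.4×10⁻⁶.
Hence σ = E·αΔT = 30×10³ × 336.4×10⁻⁶ = 10.09 MPa, tensile.

σ ≈ 10.1 MPa (tensile)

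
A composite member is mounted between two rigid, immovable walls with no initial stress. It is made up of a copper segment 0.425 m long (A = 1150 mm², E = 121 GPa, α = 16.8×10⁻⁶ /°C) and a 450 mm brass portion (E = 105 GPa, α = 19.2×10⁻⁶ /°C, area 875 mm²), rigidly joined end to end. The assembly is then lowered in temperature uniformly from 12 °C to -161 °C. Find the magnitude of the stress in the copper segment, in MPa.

If the supports were absent, the total length change would be Σ αᵢΔT Lᵢ = 16.8×10⁻⁶×173×425 + 19.2×10⁻⁶×173×450 = 2.73 mm.
Since the ends are fixed, an axial force P builds up, equal in every segment, with P · Σ Lᵢ/(AᵢEᵢ) = δ_free.
The series flexibility is Σ Lᵢ/(AᵢEᵢ) = 425/(1150×121×10³) + 450/(875×105×10³) = 7.952×10⁻⁶ mm/N.
So P = 2.73 / 7.952×10⁻⁶ = 343.3 kN, tensile.
σ_{copper} = P / A = 343300 / 1150 = 298.5 MPa.

σ ≈ 299 MPa (tensile)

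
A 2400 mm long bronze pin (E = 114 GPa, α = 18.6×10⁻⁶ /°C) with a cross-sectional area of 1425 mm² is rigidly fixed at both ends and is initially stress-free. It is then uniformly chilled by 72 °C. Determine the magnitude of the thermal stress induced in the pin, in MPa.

σ ≈ 153 MPa (tensile)

With length fixed, the mechanical strain must cancel the thermal strain αΔT = 18.6×10⁻⁶ × 72 = 1339.2×10⁻⁶.
The stress required to suppress this strain is σ = Eε = 114×10³ × 1339.2×10⁻⁶ = 152.7 MPa, tensile since the pin is trying to contract.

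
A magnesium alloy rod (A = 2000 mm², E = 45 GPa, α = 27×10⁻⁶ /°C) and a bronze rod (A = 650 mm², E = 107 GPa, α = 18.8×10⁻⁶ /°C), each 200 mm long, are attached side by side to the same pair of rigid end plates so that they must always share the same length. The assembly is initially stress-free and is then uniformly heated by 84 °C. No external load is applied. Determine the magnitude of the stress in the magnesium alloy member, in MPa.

σ ≈ 13.5 MPa (compressive)

The magnesium alloy has the larger α, so on heating it would change length more than the bronze if both were free. The rigid plates force a common final length, so the magnesium alloy is put into compression and the bronze into tension, with equal and opposite forces P (no external load).
Equating the net (thermal + elastic) strains gives |α₁ − α₂|·ΔT = P·[1/(A₁E₁) + 1/(A₂E₂)].
|α₁ − α₂|·ΔT = 8.2×10⁻⁶ × 84 = 0.0006888.
1/(A₁E₁) + 1/(A₂E₂) = 1/(2000×45×10³) + 1/(650×107×10³) = 2.549×10⁻⁸ N⁻¹.
P = 0.0006888 / 2.549×10⁻⁸ = 27020 N = 27.02 kN.
σ_{magnesium alloy} = P/A₁ = 27020/2000 = 13.51 MPa, compressive.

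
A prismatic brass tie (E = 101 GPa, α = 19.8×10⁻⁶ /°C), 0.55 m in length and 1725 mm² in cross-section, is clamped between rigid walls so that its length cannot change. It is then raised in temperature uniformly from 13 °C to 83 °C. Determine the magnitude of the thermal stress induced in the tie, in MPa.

With length fixed, the mechanical strain must cancel the thermal strain αΔT = 19.8×10⁻⁶ × 70 = 1386×10⁻⁶.
The stress required to suppress this strain is σ = Eε = 101×10³ × 1386×10⁻⁶ = 140 MPa, compressive since the tie is trying to expand.

σ ≈ 140 MPa (compressive)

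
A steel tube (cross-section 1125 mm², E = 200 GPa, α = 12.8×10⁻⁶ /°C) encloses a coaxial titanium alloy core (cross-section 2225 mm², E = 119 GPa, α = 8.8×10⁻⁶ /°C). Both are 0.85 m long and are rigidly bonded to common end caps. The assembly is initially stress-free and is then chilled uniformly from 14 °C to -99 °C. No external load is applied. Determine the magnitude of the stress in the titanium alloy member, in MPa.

σ ≈ 24.7 MPa (compressive)

Equilibrium of a rigid end plate with no external load gives equal and opposite internal forces ±P in the two members. Since α_{steel} > α_{titanium alloy}, cooling drives the steel into tension and the titanium alloy into compression.
Equating the net (thermal + elastic) strains gives |α₁ − α₂|·ΔT = P·[1/(A₁E₁) + 1/(A₂E₂)].
|α₁ − α₂|·ΔT = 4×10⁻⁶ × 113 = 0.000452.
1/(A₁E₁) + 1/(A₂E₂) = 1/(1125×200×10³) + 1/(2225×119×10³) = 8.221×10⁻⁹ N⁻¹.
So P = 0.000452 / 8.221×10⁻⁹ = 54.98 kN.
σ_{titanium alloy} = P/A₂ = 54980/2225 = 24.71 MPa, compressive.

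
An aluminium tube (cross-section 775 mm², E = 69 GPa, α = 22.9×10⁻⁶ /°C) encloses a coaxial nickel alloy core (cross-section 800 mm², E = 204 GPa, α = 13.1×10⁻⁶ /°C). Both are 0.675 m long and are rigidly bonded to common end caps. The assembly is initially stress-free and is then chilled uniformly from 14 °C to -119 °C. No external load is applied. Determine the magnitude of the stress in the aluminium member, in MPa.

Equilibrium of a rigid end plate with no external load gives equal and opposite internal forces ±P in the two members. Since α_{aluminium} > α_{nickel alloy}, cooling drives the aluminium into tension and the nickel alloy into compression.
Equating the net (thermal + elastic) strains gives |α₁ − α₂|·ΔT = P·[1/(A₁E₁) + 1/(A₂E₂)].
|α₁ − α₂|·ΔT = 9.8×10⁻⁶ × 133 = 0.001303.
1/(A₁E₁) + 1/(A₂E₂) = 1/(775×69×10³) + 1/(800×204×10³) = 2.483×10⁻⁸ N⁻¹.
So P = 0.001303 / 2.483×10⁻⁸ = 52.5 kN.
σ_{aluminium} = P/A₁ = 52500/775 = 67.74 MPa, tensile.

σ ≈ 67.7 MPa (tensile)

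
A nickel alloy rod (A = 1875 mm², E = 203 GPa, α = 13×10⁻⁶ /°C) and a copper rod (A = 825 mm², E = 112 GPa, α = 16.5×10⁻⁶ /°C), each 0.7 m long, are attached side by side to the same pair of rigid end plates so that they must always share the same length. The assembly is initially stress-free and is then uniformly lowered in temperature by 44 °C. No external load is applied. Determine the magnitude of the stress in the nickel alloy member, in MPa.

σ ≈ 6.11 MPa (compressive)

Equilibrium of a rigid end plate with no external load gives equal and opposite internal forces ±P in the two members. Since α_{copper} > α_{nickel alloy}, cooling drives the copper into tension and the nickel alloy into compression.
Setting the final lengths equal and cancelling L: (α₁ − α₂)ΔT = P/(A₁E₁) + P/(A₂E₂).
|α₁ − α₂|·ΔT = 3.5×10⁻⁶ × 44 = 0.000154.
1/(A₁E₁) + 1/(A₂E₂) = 1/(1875×203×10³) + 1/(825×112×10³) = 1.345×10⁻⁸ N⁻¹.
So P = 0.000154 / 1.345×10⁻⁸ = 11.45 kN.
σ_{nickel alloy} = P/A₁ = 11450/1875 = 6.107 MPa, compressive.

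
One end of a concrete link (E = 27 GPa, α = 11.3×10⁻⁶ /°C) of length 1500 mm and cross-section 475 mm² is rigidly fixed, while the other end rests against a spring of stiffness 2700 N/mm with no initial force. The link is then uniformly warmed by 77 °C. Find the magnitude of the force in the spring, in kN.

P ≈ 2.68 kN

The unrestrained thermal change is αΔT L = 11.3×10⁻⁶ × 77 × 1500 = 1.305 mm.
With a force P in the spring, the elastic change of the link is PL/(AE) and that of the spring is P/k; compatibility requires their sum to equal δ_free.
P [ L/(AE) + 1/k ] = δ_free → P [ 1500/(475×27×10³) + 1/(2700) ] = 1.305.
P = 1.305 / 0.0004873 = 2678 N.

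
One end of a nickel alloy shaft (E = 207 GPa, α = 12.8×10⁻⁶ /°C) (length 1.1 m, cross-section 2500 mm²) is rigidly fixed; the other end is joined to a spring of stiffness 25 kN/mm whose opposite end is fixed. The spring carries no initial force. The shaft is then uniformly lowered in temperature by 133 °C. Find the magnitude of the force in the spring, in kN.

The unrestrained thermal change is αΔT L = 12.8×10⁻⁶ × 133 × 1100 = 1.873 mm.
Let P be the tensile force in the spring. The shaft extends elastically by PL/(AE) and the spring stretches by P/k; together these equal δ_free.
P [ L/(AE) + 1/k ] = δ_free → P [ 1100/(2500×207×10³) + 1/(25×10³) ] = 1.873.
P = 1.873 / 4.213×10⁻⁵ = 44450 N.

P ≈ 44.5 kN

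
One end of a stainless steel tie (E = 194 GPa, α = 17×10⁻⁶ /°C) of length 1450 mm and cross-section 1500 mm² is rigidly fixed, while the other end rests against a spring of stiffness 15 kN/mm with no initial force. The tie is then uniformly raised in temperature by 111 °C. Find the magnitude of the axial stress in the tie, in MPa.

σ ≈ 25.5 MPa (compressive)

If the spring were absent the tie would lengthen by αΔT L = 17×10⁻⁶ × 111 × 1450 = 2.736 mm.
With a force P in the spring, the elastic change of the tie is PL/(AE) and that of the spring is P/k; compatibility requires their sum to equal δ_free.
So P = δ_free / [L/(AE) + 1/k] = 2.736 / [ 1450/(1500×194×10³) + 1/(15×10³) ].
P = 2.736 / 7.165×10⁻⁵ = 38190 N.
σ = P/A = 38190/1500 = 25.46 MPa.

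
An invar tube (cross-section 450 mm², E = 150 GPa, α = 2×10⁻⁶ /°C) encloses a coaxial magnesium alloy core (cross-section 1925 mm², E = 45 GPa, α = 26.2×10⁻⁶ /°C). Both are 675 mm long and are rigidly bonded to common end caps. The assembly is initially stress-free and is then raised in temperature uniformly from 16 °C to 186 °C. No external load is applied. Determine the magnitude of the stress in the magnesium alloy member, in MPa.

Equilibrium of a rigid end plate with no external load gives equal and opposite internal forces ±P in the two members. Since α_{magnesium alloy} > α_{invar}, heating drives the magnesium alloy into compression and the invar into tension.
Compatibility of the two members (thermal + elastic change equal): (α₁ − α₂)ΔT = P·[1/(A₁E₁) + 1/(A₂E₂)].
|α₁ − α₂|·ΔT = 24.2×10⁻⁶ × 170 = 0.004114.
1/(A₁E₁) + 1/(A₂E₂) = 1/(450×150×10³) + 1/(1925×45×10³) = 2.636×10⁻⁸ N⁻¹.
P = 0.004114 / 2.636×10⁻⁸ = 156100 N = 156.1 kN.
σ_{magnesium alloy} = P/A₂ = 156100/1925 = 81.08 MPa, compressive.

σ ≈ 81.1 MPa (compressive)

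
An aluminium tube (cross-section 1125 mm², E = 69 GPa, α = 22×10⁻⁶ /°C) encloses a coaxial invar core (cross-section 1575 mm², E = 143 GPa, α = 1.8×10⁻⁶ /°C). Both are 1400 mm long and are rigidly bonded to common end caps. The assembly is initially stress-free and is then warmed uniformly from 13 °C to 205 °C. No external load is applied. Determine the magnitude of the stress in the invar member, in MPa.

Both members must finish at the same length. With the larger α, the aluminium tends to over-expand; the plates restrain it, putting the aluminium in compression and the invar in tension. With no external load the two internal forces are equal and opposite, magnitude P.
Compatibility of the two members (thermal + elastic change equal): (α₁ − α₂)ΔT = P·[1/(A₁E₁) + 1/(A₂E₂)].
|α₁ − α₂|·ΔT = 20.2×10⁻⁶ × 192 = 0.003878.
1/(A₁E₁) + 1/(A₂E₂) = 1/(1125×69×10³) + 1/(1575×143×10³) = 1.732×10⁻⁸ N⁻¹.
So P = 0.003878 / 1.732×10⁻⁸ = 223.9 kN.
σ_{invar} = P/A₂ = 223900/1575 = 142.2 MPa, tensile.

σ ≈ 142 MPa (tensile)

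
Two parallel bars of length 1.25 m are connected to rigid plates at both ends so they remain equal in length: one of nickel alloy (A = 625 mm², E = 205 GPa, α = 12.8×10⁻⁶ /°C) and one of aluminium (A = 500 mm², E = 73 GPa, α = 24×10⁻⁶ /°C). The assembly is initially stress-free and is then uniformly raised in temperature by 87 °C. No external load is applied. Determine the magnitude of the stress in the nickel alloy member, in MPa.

Equilibrium of a rigid end plate with no external load gives equal and opposite internal forces ±P in the two members. Since α_{aluminium} > α_{nickel alloy}, heating drives the aluminium into compression and the nickel alloy into tension.
Setting the final lengths equal and cancelling L: (α₁ − α₂)ΔT = P/(A₁E₁) + P/(A₂E₂).
|α₁ − α₂|·ΔT = 11.2×10⁻⁶ × 87 = 0.0009744.
1/(A₁E₁) + 1/(A₂E₂) = 1/(625×205×10³) + 1/(500×73×10³) = 3.52×10⁻⁸ N⁻¹.
So P = 0.0009744 / 3.52×10⁻⁸ = 27.68 kN.
σ_{nickel alloy} = P/A₁ = 27680/625 = 44.29 MPa, tensile.

σ ≈ 44.3 MPa (tensile)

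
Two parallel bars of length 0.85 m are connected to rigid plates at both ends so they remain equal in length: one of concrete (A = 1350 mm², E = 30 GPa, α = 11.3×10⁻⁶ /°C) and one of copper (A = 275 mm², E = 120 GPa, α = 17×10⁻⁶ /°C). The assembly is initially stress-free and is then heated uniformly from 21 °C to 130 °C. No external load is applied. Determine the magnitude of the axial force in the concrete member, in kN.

P ≈ 11.3 kN (tensile in the concrete)

Equilibrium of a rigid end plate with no external load gives equal and opposite internal forces ±P in the two members. Since α_{copper} > α_{concrete}, heating drives the copper into compression and the concrete into tension.
Equating the net (thermal + elastic) strains gives |α₁ − α₂|·ΔT = P·[1/(A₁E₁) + 1/(A₂E₂)].
|α₁ − α₂|·ΔT = 5.7×10⁻⁶ × 109 = 0.0006213.
1/(A₁E₁) + 1/(A₂E₂) = 1/(1350×30×10³) + 1/(275×120×10³) = 5.499×10⁻⁸ N⁻¹.
So P = 0.0006213 / 5.499×10⁻⁸ = 11.3 kN.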